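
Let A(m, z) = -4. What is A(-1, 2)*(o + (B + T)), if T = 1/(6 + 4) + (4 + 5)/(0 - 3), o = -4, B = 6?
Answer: 18/5 ≈ 3.6000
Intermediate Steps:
T = -29/10 (T = 1/10 + 9/(-3) = ⅒ + 9*(-⅓) = ⅒ - 3 = -29/10 ≈ -2.9000)
A(-1, 2)*(o + (B + T)) = -4*(-4 + (6 - 29/10)) = -4*(-4 + 31/10) = -4*(-9/10) = 18/5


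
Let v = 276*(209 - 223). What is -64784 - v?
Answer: -60920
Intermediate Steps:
v = -3864 (v = 276*(-14) = -3864)
-64784 - v = -64784 - 1*(-3864) = -64784 + 3864 = -60920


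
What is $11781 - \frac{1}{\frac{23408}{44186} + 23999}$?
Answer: $\frac{6246540777098}{530221611} \approx 11781.0$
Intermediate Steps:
$11781 - \frac{1}{\frac{23408}{44186} + 23999} = 11781 - \frac{1}{23408 \cdot \frac{1}{44186} + 23999} = 11781 - \frac{1}{\frac{11704}{22093} + 23999} = 11781 - \frac{1}{\frac{530221611}{22093}} = 11781 - \frac{22093}{530221611} = \frac{6246540777098}{530221611}$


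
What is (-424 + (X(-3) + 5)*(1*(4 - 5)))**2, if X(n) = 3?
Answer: 186624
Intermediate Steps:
(-424 + (X(-3) + 5)*(1*(4 - 5)))**2 = (-424 + (3 + 5)*(1*(4 - 5)))**2 = (-424 + 8*(1*(-1)))**2 = (-424 + 8*(-1))**2 = (-424 - 8)**2 = (-432)**2 = 186624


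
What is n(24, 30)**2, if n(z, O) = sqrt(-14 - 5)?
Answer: -19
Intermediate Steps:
n(z, O) = I*sqrt(19) (n(z, O) = sqrt(-19) = I*sqrt(19))
n(24, 30)**2 = (I*sqrt(19))**2 = -19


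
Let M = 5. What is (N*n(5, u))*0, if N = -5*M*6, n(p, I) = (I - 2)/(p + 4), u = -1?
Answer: 0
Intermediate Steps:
n(p, I) = (-2 + I)/(4 + p)
N = -150 (N = -5*5*6 = -25*6 = -150)
(N*n(5, u))*0 = -150*(-2 - 1)/(4 + 5)*0 = -150*(-3)/9*0 = -50*(-3)/3*0 = -150*(-⅓)*0 = 50*0 = 0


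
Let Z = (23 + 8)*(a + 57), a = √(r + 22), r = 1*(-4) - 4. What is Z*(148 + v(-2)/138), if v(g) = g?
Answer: 6014279/23 + 316541*√14/69 ≈ 2.7866e+5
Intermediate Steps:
r = -8 (r = -4 - 4 = -8)
a = √14 (a = √(-8 + 22) = √14 ≈ 3.7417)
Z = 1767 + 31*√14 (Z = (23 + 8)*(√14 + 57) = 31*(57 + √14) = 1767 + 31*√14 ≈ 1883.0)
Z*(148 + v(-2)/138) = (1767 + 31*√14)*(148 - 2/138) = (1767 + 31*√14)*(148 - 2*1/138) = (1767 + 31*√14)*(148 - 1/69) = (1767 + 31*√14)*(10211/69) = 6014279/23 + 316541*√14/69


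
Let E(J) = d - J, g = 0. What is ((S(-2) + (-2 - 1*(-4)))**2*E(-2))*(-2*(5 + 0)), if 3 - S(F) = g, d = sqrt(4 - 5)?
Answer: -500 - 250*I ≈ -500.0 - 250.0*I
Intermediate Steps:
d = I (d = sqrt(-1) = I ≈ 1.0*I)
S(F) = 3 (S(F) = 3 - 1*0 = 3 + 0 = 3)
E(J) = I - J
((S(-2) + (-2 - 1*(-4)))**2*E(-2))*(-2*(5 + 0)) = ((3 + (-2 - 1*(-4)))**2*(I - 1*(-2)))*(-2*(5 + 0)) = ((3 + (-2 + 4))**2*(I + 2))*(-2*5) = ((3 + 2)**2*(2 + I))*(-10) = (5**2*(2 + I))*(-10) = (25*(2 + I))*(-10) = (50 + 25*I)*(-10) = -500 - 250*I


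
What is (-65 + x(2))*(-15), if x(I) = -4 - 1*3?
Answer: 1080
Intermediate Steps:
x(I) = -7 (x(I) = -4 - 3 = -7)
(-65 + x(2))*(-15) = (-65 - 7)*(-15) = -72*(-15) = 1080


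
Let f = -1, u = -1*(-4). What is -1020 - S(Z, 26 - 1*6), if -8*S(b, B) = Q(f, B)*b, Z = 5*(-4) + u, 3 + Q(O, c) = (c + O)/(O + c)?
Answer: -1016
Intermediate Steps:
u = 4
Q(O, c) = -2 (Q(O, c) = -3 + (c + O)/(O + c) = -3 + (O + c)/(O + c) = -3 + 1 = -2)
Z = -16 (Z = 5*(-4) + 4 = -20 + 4 = -16)
S(b, B) = b/4 (S(b, B) = -(-1)*b/4 = b/4)
-1020 - S(Z, 26 - 1*6) = -1020 - (-16)/4 = -1020 - 1*(-4) = -1020 + 4 = -1016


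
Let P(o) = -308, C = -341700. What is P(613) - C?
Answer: 341392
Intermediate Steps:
P(613) - C = -308 - 1*(-341700) = -308 + 341700 = 341392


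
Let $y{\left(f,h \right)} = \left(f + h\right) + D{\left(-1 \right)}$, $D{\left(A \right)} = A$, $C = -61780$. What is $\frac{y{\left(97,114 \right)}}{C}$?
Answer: $- \frac{21}{6178} \approx -0.0033992$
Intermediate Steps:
$y{\left(f,h \right)} = -1 + f + h$ ($y{\left(f,h \right)} = \left(f + h\right) - 1 = -1 + f + h$)
$\frac{y{\left(97,114 \right)}}{C} = \frac{-1 + 97 + 114}{-61780} = 210 \left(- \frac{1}{61780}\right) = - \frac{21}{6178}$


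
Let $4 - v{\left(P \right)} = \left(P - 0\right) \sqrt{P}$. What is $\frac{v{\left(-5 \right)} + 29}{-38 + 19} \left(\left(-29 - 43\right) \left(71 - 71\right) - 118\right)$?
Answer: $\frac{3894}{19} + \frac{590 i \sqrt{5}}{19} \approx 204.95 + 69.436 i$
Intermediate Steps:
$v{\left(P \right)} = 4 - P^{\frac{3}{2}}$ ($v{\left(P \right)} = 4 - \left(P - 0\right) \sqrt{P} = 4 - \left(P + 0\right) \sqrt{P} = 4 - P \sqrt{P} = 4 - P^{\frac{3}{2}}$)
$\frac{v{\left(-5 \right)} + 29}{-38 + 19} \left(\left(-29 - 43\right) \left(71 - 71\right) - 118\right) = \frac{\left(4 - \left(-5\right)^{\frac{3}{2}}\right) + 29}{-38 + 19} \left(\left(-29 - 43\right) \left(71 - 71\right) - 118\right) = \frac{\left(4 - - 5 i \sqrt{5}\right) + 29}{-19} \left(\left(-72\right) 0 - 118\right) = \left(\left(4 + 5 i \sqrt{5}\right) + 29\right) \left(- \frac{1}{19}\right) \left(0 - 118\right) = \left(33 + 5 i \sqrt{5}\right) \left(- \frac{1}{19}\right) \left(-118\right) = \left(- \frac{33}{19} - \frac{5 i \sqrt{5}}{19}\right) \left(-118\right) = \frac{3894}{19} + \frac{590 i \sqrt{5}}{19}$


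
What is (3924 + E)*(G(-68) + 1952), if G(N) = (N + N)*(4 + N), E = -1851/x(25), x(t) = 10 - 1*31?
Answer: 299273760/7 ≈ 4.2753e+7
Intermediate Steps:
x(t) = -21 (x(t) = 10 - 31 = -21)
E = 617/7 (E = -1851/(-21) = -1851*(-1/21) = 617/7 ≈ 88.143)
G(N) = 2*N*(4 + N) (G(N) = (2*N)*(4 + N) = 2*N*(4 + N))
(3924 + E)*(G(-68) + 1952) = (3924 + 617/7)*(2*(-68)*(4 - 68) + 1952) = 28085*(2*(-68)*(-64) + 1952)/7 = 28085*(8704 + 1952)/7 = (28085/7)*10656 = 299273760/7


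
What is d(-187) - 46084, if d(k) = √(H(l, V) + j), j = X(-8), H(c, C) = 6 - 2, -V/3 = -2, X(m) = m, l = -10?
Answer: -46084 + 2*I ≈ -46084.0 + 2.0*I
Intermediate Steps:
V = 6 (V = -3*(-2) = 6)
H(c, C) = 4
j = -8
d(k) = 2*I (d(k) = √(4 - 8) = √(-4) = 2*I)
d(-187) - 46084 = 2*I - 46084 = -46084 + 2*I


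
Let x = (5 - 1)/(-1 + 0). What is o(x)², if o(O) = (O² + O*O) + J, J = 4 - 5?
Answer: 961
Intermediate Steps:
J = -1
x = -4 (x = 4/(-1) = 4*(-1) = -4)
o(O) = -1 + 2*O² (o(O) = (O² + O*O) - 1 = (O² + O²) - 1 = 2*O² - 1 = -1 + 2*O²)
o(x)² = (-1 + 2*(-4)²)² = (-1 + 2*16)² = (-1 + 32)² = 31² = 961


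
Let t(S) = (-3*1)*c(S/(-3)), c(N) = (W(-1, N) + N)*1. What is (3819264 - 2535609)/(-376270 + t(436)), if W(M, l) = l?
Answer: -1283655/375398 ≈ -3.4194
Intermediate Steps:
c(N) = 2*N (c(N) = (N + N)*1 = (2*N)*1 = 2*N)
t(S) = 2*S (t(S) = (-3*1)*(2*(S/(-3))) = -6*S*(-⅓) = -6*(-S/3) = -(-2)*S = 2*S)
(3819264 - 2535609)/(-376270 + t(436)) = (3819264 - 2535609)/(-376270 + 2*436) = 1283655/(-376270 + 872) = 1283655/(-375398) = 1283655*(-1/375398) = -1283655/375398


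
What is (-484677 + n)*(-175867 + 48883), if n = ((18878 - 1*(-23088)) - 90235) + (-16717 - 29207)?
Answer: 73507228080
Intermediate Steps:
n = -94193 (n = ((18878 + 23088) - 90235) - 45924 = (41966 - 90235) - 45924 = -48269 - 45924 = -94193)
(-484677 + n)*(-175867 + 48883) = (-484677 - 94193)*(-175867 + 48883) = -578870*(-126984) = 73507228080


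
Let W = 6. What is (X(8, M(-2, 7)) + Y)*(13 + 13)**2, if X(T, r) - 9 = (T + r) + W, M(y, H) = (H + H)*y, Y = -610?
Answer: -415740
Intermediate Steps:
M(y, H) = 2*H*y (M(y, H) = (2*H)*y = 2*H*y)
X(T, r) = 15 + T + r (X(T, r) = 9 + ((T + r) + 6) = 9 + (6 + T + r) = 15 + T + r)
(X(8, M(-2, 7)) + Y)*(13 + 13)**2 = ((15 + 8 + 2*7*(-2)) - 610)*(13 + 13)**2 = ((15 + 8 - 28) - 610)*26**2 = (-5 - 610)*676 = -615*676 = -415740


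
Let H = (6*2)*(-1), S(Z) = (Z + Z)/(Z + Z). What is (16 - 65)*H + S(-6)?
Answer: 589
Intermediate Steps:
S(Z) = 1 (S(Z) = (2*Z)/((2*Z)) = (2*Z)*(1/(2*Z)) = 1)
H = -12 (H = 12*(-1) = -12)
(16 - 65)*H + S(-6) = (16 - 65)*(-12) + 1 = -49*(-12) + 1 = 588 + 1 = 589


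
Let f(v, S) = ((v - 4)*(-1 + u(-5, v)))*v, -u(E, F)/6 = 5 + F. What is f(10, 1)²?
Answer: 29811600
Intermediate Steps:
u(E, F) = -30 - 6*F (u(E, F) = -6*(5 + F) = -30 - 6*F)
f(v, S) = v*(-31 - 6*v)*(-4 + v) (f(v, S) = ((v - 4)*(-1 + (-30 - 6*v)))*v = ((-4 + v)*(-31 - 6*v))*v = ((-31 - 6*v)*(-4 + v))*v = v*(-31 - 6*v)*(-4 + v))
f(10, 1)² = (10*(124 - 7*10 - 6*10²))² = (10*(124 - 70 - 6*100))² = (10*(124 - 70 - 600))² = (10*(-546))² = (-5460)² = 29811600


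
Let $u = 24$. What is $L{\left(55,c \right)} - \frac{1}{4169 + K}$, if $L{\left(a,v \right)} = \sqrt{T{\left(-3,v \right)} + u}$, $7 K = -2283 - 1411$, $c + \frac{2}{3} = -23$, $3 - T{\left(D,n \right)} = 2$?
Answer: $\frac{127438}{25489} \approx 4.9997$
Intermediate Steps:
$T{\left(D,n \right)} = 1$ ($T{\left(D,n \right)} = 3 - 2 = 1$)
$c = - \frac{71}{3}$ ($c = - \frac{2}{3} - 23 = - \frac{71}{3} \approx -23.667$)
$K = - \frac{3694}{7}$ ($K = \frac{-2283 - 1411}{7} = \frac{1}{7} \left(-3694\right) = - \frac{3694}{7} \approx -527.71$)
$L{\left(a,v \right)} = 5$ ($L{\left(a,v \right)} = \sqrt{1 + 24} = \sqrt{25} = 5$)
$L{\left(55,c \right)} - \frac{1}{4169 + K} = 5 - \frac{1}{4169 - \frac{3694}{7}} = 5 - \frac{1}{\frac{25489}{7}} = 5 - \frac{7}{25489} = \frac{127438}{25489}$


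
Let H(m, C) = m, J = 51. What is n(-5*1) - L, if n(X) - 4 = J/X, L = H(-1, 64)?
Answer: -26/5 ≈ -5.2000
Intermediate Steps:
L = -1
n(X) = 4 + 51/X
n(-5*1) - L = (4 + 51/((-5*1))) - 1*(-1) = (4 + 51/(-5)) + 1 = (4 + 51*(-1/5)) + 1 = (4 - 51/5) + 1 = -31/5 + 1 = -26/5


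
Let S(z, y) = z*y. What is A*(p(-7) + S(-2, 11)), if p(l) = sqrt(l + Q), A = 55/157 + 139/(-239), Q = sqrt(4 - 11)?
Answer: 190916/37523 - 8678*sqrt(-7 + I*sqrt(7))/37523 ≈ 4.9743 - 0.62236*I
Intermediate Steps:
Q = I*sqrt(7) (Q = sqrt(-7) = I*sqrt(7) ≈ 2.6458*I)
A = -8678/37523 (A = 55*(1/157) + 139*(-1/239) = 55/157 - 139/239 = -8678/37523 ≈ -0.23127)
S(z, y) = y*z
p(l) = sqrt(l + I*sqrt(7))
A*(p(-7) + S(-2, 11)) = -8678*(sqrt(-7 + I*sqrt(7)) + 11*(-2))/37523 = -8678*(sqrt(-7 + I*sqrt(7)) - 22)/37523 = -8678*(-22 + sqrt(-7 + I*sqrt(7)))/37523 = 190916/37523 - 8678*sqrt(-7 + I*sqrt(7))/37523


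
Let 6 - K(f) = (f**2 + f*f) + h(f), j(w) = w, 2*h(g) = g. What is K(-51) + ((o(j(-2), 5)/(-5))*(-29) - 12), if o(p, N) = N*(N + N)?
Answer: -9785/2 ≈ -4892.5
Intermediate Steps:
h(g) = g/2
o(p, N) = 2*N**2 (o(p, N) = N*(2*N) = 2*N**2)
K(f) = 6 - 2*f**2 - f/2 (K(f) = 6 - ((f**2 + f*f) + f/2) = 6 - ((f**2 + f**2) + f/2) = 6 - (2*f**2 + f/2) = 6 - (f/2 + 2*f**2) = 6 + (-2*f**2 - f/2) = 6 - 2*f**2 - f/2)
K(-51) + ((o(j(-2), 5)/(-5))*(-29) - 12) = (6 - 2*(-51)**2 - 1/2*(-51)) + (((2*5**2)/(-5))*(-29) - 12) = (6 - 2*2601 + 51/2) + (((2*25)*(-1/5))*(-29) - 12) = (6 - 5202 + 51/2) + ((50*(-1/5))*(-29) - 12) = -10341/2 + (-10*(-29) - 12) = -10341/2 + (290 - 12) = -10341/2 + 278 = -9785/2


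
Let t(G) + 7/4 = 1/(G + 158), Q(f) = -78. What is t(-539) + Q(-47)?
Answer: -121543/1524 ≈ -79.753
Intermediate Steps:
t(G) = -7/4 + 1/(158 + G) (t(G) = -7/4 + 1/(G + 158) = -7/4 + 1/(158 + G))
t(-539) + Q(-47) = (-1102 - 7*(-539))/(4*(158 - 539)) - 78 = (1/4)*(-1102 + 3773)/(-381) - 78 = (1/4)*(-1/381)*2671 - 78 = -2671/1524 - 78 = -121543/1524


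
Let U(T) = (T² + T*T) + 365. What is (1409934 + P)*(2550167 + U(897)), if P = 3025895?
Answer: 18451939682750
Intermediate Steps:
U(T) = 365 + 2*T² (U(T) = (T² + T²) + 365 = 2*T² + 365 = 365 + 2*T²)
(1409934 + P)*(2550167 + U(897)) = (1409934 + 3025895)*(2550167 + (365 + 2*897²)) = 4435829*(2550167 + (365 + 2*804609)) = 4435829*(2550167 + (365 + 1609218)) = 4435829*(2550167 + 1609583) = 4435829*4159750 = 18451939682750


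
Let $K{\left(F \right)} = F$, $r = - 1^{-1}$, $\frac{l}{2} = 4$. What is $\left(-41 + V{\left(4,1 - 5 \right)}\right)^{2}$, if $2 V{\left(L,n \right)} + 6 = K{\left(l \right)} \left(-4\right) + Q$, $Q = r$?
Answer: $\frac{14641}{4} \approx 3660.3$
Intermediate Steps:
$l = 8$ ($l = 2 \cdot 4 = 8$)
$r = -1$ ($r = \left(-1\right) 1 = -1$)
$Q = -1$
$V{\left(L,n \right)} = - \frac{39}{2}$ ($V{\left(L,n \right)} = -3 + \frac{8 \left(-4\right) - 1}{2} = -3 + \frac{-32 - 1}{2} = -3 + \frac{1}{2} \left(-33\right) = -3 - \frac{33}{2} = - \frac{39}{2}$)
$\left(-41 + V{\left(4,1 - 5 \right)}\right)^{2} = \left(-41 - \frac{39}{2}\right)^{2} = \left(- \frac{121}{2}\right)^{2} = \frac{14641}{4}$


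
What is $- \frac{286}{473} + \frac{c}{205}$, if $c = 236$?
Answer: $\frac{4818}{8815} \approx 0.54657$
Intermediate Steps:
$- \frac{286}{473} + \frac{c}{205} = - \frac{286}{473} + \frac{236}{205} = \left(-286\right) \frac{1}{473} + 236 \cdot \frac{1}{205} = - \frac{26}{43} + \frac{236}{205} = \frac{4818}{8815}$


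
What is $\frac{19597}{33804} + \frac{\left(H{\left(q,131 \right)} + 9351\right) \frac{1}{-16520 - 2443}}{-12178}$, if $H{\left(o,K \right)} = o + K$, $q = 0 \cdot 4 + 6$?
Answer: $\frac{251437980695}{433689195492} \approx 0.57977$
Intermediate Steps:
$q = 6$ ($q = 0 + 6 = 6$)
$H{\left(o,K \right)} = K + o$
$\frac{19597}{33804} + \frac{\left(H{\left(q,131 \right)} + 9351\right) \frac{1}{-16520 - 2443}}{-12178} = \frac{19597}{33804} + \frac{\left(\left(131 + 6\right) + 9351\right) \frac{1}{-16520 - 2443}}{-12178} = 19597 \cdot \frac{1}{33804} + \frac{137 + 9351}{-18963} \left(- \frac{1}{12178}\right) = \frac{19597}{33804} + 9488 \left(- \frac{1}{18963}\right) \left(- \frac{1}{12178}\right) = \frac{19597}{33804} - - \frac{4744}{115465707} = \frac{19597}{33804} + \frac{4744}{115465707} = \frac{251437980695}{433689195492}$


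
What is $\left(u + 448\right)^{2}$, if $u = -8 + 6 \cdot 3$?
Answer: $209764$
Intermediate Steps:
$u = 10$ ($u = -8 + 18 = 10$)
$\left(u + 448\right)^{2} = \left(10 + 448\right)^{2} = 458^{2} = 209764$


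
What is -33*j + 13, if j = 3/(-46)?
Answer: 697/46 ≈ 15.152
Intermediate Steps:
j = -3/46 (j = 3*(-1/46) = -3/46 ≈ -0.065217)
-33*j + 13 = -33*(-3/46) + 13 = 99/46 + 13 = 697/46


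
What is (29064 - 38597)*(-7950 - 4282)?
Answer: 116607656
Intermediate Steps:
(29064 - 38597)*(-7950 - 4282) = -9533*(-12232) = 116607656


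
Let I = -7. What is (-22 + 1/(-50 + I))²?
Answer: 1575025/3249 ≈ 484.77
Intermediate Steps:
(-22 + 1/(-50 + I))² = (-22 + 1/(-50 - 7))² = (-22 + 1/(-57))² = (-22 - 1/57)² = (-1255/57)² = 1575025/3249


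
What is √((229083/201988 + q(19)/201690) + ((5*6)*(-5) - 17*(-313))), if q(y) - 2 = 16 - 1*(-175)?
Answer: √6623457115505708239305/1131637770 ≈ 71.918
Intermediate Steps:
q(y) = 193 (q(y) = 2 + (16 - 1*(-175)) = 2 + (16 + 175) = 2 + 191 = 193)
√((229083/201988 + q(19)/201690) + ((5*6)*(-5) - 17*(-313))) = √((229083/201988 + 193/201690) + ((5*6)*(-5) - 17*(-313))) = √((229083*(1/201988) + 193*(1/201690)) + (30*(-5) + 5321)) = √((229083/201988 + 193/201690) + (-150 + 5321)) = √(23121366977/20369479860 + 5171) = √(105353701723037/20369479860) = √6623457115505708239305/1131637770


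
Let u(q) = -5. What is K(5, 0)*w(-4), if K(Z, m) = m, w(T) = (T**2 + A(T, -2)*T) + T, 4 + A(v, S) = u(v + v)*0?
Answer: 0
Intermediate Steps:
A(v, S) = -4 (A(v, S) = -4 - 5*0 = -4 + 0 = -4)
w(T) = T**2 - 3*T (w(T) = (T**2 - 4*T) + T = T**2 - 3*T)
K(5, 0)*w(-4) = 0*(-4*(-3 - 4)) = 0*(-4*(-7)) = 0*28 = 0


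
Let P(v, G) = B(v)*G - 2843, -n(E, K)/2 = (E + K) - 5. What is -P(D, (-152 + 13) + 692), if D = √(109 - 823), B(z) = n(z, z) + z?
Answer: -2687 + 1659*I*√714 ≈ -2687.0 + 44330.0*I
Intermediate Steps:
n(E, K) = 10 - 2*E - 2*K (n(E, K) = -2*((E + K) - 5) = -2*(-5 + E + K) = 10 - 2*E - 2*K)
B(z) = 10 - 3*z (B(z) = (10 - 2*z - 2*z) + z = (10 - 4*z) + z = 10 - 3*z)
D = I*√714 (D = √(-714) = I*√714 ≈ 26.721*I)
P(v, G) = -2843 + G*(10 - 3*v) (P(v, G) = (10 - 3*v)*G - 2843 = G*(10 - 3*v) - 2843 = -2843 + G*(10 - 3*v))
-P(D, (-152 + 13) + 692) = -(-2843 - ((-152 + 13) + 692)*(-10 + 3*(I*√714))) = -(-2843 - (-139 + 692)*(-10 + 3*I*√714)) = -(-2843 - 1*553*(-10 + 3*I*√714)) = -(-2843 + (5530 - 1659*I*√714)) = -(2687 - 1659*I*√714) = -2687 + 1659*I*√714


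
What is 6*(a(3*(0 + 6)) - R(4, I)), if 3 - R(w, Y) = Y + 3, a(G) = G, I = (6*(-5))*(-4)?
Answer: 828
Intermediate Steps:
I = 120 (I = -30*(-4) = 120)
R(w, Y) = -Y (R(w, Y) = 3 - (Y + 3) = 3 - (3 + Y) = 3 + (-3 - Y) = -Y)
6*(a(3*(0 + 6)) - R(4, I)) = 6*(3*(0 + 6) - (-1)*120) = 6*(3*6 - 1*(-120)) = 6*(18 + 120) = 6*138 = 828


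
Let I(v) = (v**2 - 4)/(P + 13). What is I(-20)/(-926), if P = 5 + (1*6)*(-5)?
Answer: 33/926 ≈ 0.035637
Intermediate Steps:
P = -25 (P = 5 + 6*(-5) = 5 - 30 = -25)
I(v) = 1/3 - v**2/12 (I(v) = (v**2 - 4)/(-25 + 13) = (-4 + v**2)/(-12) = (-4 + v**2)*(-1/12) = 1/3 - v**2/12)
I(-20)/(-926) = (1/3 - 1/12*(-20)**2)/(-926) = (1/3 - 1/12*400)*(-1/926) = (1/3 - 100/3)*(-1/926) = -33*(-1/926) = 33/926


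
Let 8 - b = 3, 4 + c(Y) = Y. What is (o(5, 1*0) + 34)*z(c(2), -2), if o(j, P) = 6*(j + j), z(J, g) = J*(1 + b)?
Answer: -1128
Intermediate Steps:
c(Y) = -4 + Y
b = 5 (b = 8 - 1*3 = 8 - 3 = 5)
z(J, g) = 6*J (z(J, g) = J*(1 + 5) = J*6 = 6*J)
o(j, P) = 12*j (o(j, P) = 6*(2*j) = 12*j)
(o(5, 1*0) + 34)*z(c(2), -2) = (12*5 + 34)*(6*(-4 + 2)) = (60 + 34)*(6*(-2)) = 94*(-12) = -1128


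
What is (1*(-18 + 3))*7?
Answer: -105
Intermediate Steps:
(1*(-18 + 3))*7 = (1*(-15))*7 = -15*7 = -105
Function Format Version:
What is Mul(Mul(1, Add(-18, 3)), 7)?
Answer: -105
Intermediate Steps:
Mul(Mul(1, Add(-18, 3)), 7) = Mul(Mul(1, -15), 7) = Mul(-15, 7) = -105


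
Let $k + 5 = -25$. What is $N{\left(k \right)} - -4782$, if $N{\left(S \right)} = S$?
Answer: $4752$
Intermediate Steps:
$k = -30$ ($k = -5 - 25 = -30$)
$N{\left(k \right)} - -4782 = -30 - -4782 = -30 + 4782 = 4752$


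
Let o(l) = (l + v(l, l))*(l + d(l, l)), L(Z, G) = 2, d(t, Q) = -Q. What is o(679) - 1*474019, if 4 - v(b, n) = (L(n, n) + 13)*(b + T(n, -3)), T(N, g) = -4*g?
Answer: -474019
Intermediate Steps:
v(b, n) = -176 - 15*b (v(b, n) = 4 - (2 + 13)*(b - 4*(-3)) = 4 - 15*(b + 12) = 4 - 15*(12 + b) = 4 - (180 + 15*b) = 4 + (-180 - 15*b) = -176 - 15*b)
o(l) = 0 (o(l) = (l + (-176 - 15*l))*(l - l) = (-176 - 14*l)*0 = 0)
o(679) - 1*474019 = 0 - 1*474019 = 0 - 474019 = -474019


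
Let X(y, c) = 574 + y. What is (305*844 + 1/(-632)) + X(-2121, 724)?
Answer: 161711735/632 ≈ 2.5587e+5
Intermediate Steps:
(305*844 + 1/(-632)) + X(-2121, 724) = (305*844 + 1/(-632)) + (574 - 2121) = (257420 - 1/632) - 1547 = 162689439/632 - 1547 = 161711735/632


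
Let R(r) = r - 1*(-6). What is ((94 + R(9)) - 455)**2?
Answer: 119716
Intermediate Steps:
R(r) = 6 + r (R(r) = r + 6 = 6 + r)
((94 + R(9)) - 455)**2 = ((94 + (6 + 9)) - 455)**2 = ((94 + 15) - 455)**2 = (109 - 455)**2 = (-346)**2 = 119716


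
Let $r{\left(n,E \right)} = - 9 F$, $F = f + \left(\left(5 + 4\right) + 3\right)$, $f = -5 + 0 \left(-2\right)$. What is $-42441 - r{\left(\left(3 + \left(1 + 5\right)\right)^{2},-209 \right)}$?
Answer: $-42378$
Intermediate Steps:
$f = -5$ ($f = -5 + 0 = -5$)
$F = 7$ ($F = -5 + \left(\left(5 + 4\right) + 3\right) = -5 + \left(9 + 3\right) = -5 + 12 = 7$)
$r{\left(n,E \right)} = -63$ ($r{\left(n,E \right)} = \left(-9\right) 7 = -63$)
$-42441 - r{\left(\left(3 + \left(1 + 5\right)\right)^{2},-209 \right)} = -42441 - -63 = -42441 + 63 = -42378$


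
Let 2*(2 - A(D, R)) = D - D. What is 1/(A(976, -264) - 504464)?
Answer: -1/504462 ≈ -1.9823e-6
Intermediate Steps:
A(D, R) = 2 (A(D, R) = 2 - (D - D)/2 = 2 - ½*0 = 2 + 0 = 2)
1/(A(976, -264) - 504464) = 1/(2 - 504464) = 1/(-504462) = -1/504462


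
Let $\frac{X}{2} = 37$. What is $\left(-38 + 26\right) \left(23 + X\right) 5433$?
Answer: $-6324012$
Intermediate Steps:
$X = 74$ ($X = 2 \cdot 37 = 74$)
$\left(-38 + 26\right) \left(23 + X\right) 5433 = \left(-38 + 26\right) \left(23 + 74\right) 5433 = \left(-12\right) 97 \cdot 5433 = \left(-1164\right) 5433 = -6324012$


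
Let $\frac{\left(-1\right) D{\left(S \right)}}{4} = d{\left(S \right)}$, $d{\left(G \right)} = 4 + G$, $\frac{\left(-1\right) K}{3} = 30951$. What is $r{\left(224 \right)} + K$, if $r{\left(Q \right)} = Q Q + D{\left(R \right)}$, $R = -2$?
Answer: $-42685$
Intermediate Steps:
$K = -92853$ ($K = \left(-3\right) 30951 = -92853$)
$D{\left(S \right)} = -16 - 4 S$ ($D{\left(S \right)} = - 4 \left(4 + S\right) = -16 - 4 S$)
$r{\left(Q \right)} = -8 + Q^{2}$ ($r{\left(Q \right)} = Q Q - 8 = Q^{2} + \left(-16 + 8\right) = Q^{2} - 8 = -8 + Q^{2}$)
$r{\left(224 \right)} + K = \left(-8 + 224^{2}\right) - 92853 = \left(-8 + 50176\right) - 92853 = 50168 - 92853 = -42685$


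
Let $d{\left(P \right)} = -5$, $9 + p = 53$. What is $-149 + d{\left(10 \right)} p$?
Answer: $-369$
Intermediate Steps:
$p = 44$ ($p = -9 + 53 = 44$)
$-149 + d{\left(10 \right)} p = -149 - 220 = -369$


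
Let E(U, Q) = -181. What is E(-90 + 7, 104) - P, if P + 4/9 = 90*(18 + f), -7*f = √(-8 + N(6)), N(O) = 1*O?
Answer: -16205/9 + 90*I*√2/7 ≈ -1800.6 + 18.183*I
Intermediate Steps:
N(O) = O
f = -I*√2/7 (f = -√(-8 + 6)/7 = -I*√2/7 ≈ -0.20203*I)
P = 14576/9 - 90*I*√2/7 (P = -4/9 + 90*(18 - I*√2/7) = -4/9 + (1620 - 90*I*√2/7) = 14576/9 - 90*I*√2/7 ≈ 1619.6 - 18.183*I)
E(-90 + 7, 104) - P = -181 - (14576/9 - 90*I*√2/7) = -181 + (-14576/9 + 90*I*√2/7) = -16205/9 + 90*I*√2/7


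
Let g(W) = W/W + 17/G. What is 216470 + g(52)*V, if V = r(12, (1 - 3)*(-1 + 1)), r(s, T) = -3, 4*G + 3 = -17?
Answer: 1082386/5 ≈ 2.1648e+5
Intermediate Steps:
G = -5 (G = -¾ + (¼)*(-17) = -¾ - 17/4 = -5)
V = -3
g(W) = -12/5 (g(W) = W/W + 17/(-5) = 1 + 17*(-⅕) = 1 - 17/5 = -12/5)
216470 + g(52)*V = 216470 - 12/5*(-3) = 216470 + 36/5 = 1082386/5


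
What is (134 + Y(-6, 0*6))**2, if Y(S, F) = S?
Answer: 16384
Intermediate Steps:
(134 + Y(-6, 0*6))**2 = (134 - 6)**2 = 128**2 = 16384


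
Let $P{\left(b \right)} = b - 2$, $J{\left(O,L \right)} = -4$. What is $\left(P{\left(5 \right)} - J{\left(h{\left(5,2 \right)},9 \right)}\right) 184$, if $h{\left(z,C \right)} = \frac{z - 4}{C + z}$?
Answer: $1288$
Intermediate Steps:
$h{\left(z,C \right)} = \frac{-4 + z}{C + z}$
$P{\left(b \right)} = -2 + b$ ($P{\left(b \right)} = b - 2 = -2 + b$)
$\left(P{\left(5 \right)} - J{\left(h{\left(5,2 \right)},9 \right)}\right) 184 = \left(\left(-2 + 5\right) - -4\right) 184 = \left(3 + 4\right) 184 = 7 \cdot 184 = 1288$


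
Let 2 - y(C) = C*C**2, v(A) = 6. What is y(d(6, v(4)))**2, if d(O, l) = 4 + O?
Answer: 996004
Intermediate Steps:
y(C) = 2 - C**3 (y(C) = 2 - C*C**2 = 2 - C**3)
y(d(6, v(4)))**2 = (2 - (4 + 6)**3)**2 = (2 - 1*10**3)**2 = (2 - 1*1000)**2 = (2 - 1000)**2 = (-998)**2 = 996004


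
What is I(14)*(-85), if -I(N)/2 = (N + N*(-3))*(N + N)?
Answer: -133280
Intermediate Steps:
I(N) = 8*N**2 (I(N) = -2*(N + N*(-3))*(N + N) = -2*(N - 3*N)*2*N = -2*(-2*N)*2*N = -(-8)*N**2 = 8*N**2)
I(14)*(-85) = (8*14**2)*(-85) = (8*196)*(-85) = 1568*(-85) = -133280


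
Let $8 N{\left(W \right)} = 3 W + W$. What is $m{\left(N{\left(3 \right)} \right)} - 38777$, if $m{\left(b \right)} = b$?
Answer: $- \frac{77551}{2} \approx -38776.0$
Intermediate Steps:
$N{\left(W \right)} = \frac{W}{2}$ ($N{\left(W \right)} = \frac{3 W + W}{8} = \frac{4 W}{8} = \frac{W}{2}$)
$m{\left(N{\left(3 \right)} \right)} - 38777 = \frac{1}{2} \cdot 3 - 38777 = \frac{3}{2} - 38777 = - \frac{77551}{2}$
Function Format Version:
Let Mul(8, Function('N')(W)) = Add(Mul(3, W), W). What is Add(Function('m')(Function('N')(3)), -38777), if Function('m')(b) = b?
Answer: Rational(-77551, 2) ≈ -38776.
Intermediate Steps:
Function('N')(W) = Mul(Rational(1, 2), W) (Function('N')(W) = Mul(Rational(1, 8), Add(Mul(3, W), W)) = Mul(Rational(1, 8), Mul(4, W)) = Mul(Rational(1, 2), W))
Add(Function('m')(Function('N')(3)), -38777) = Add(Mul(Rational(1, 2), 3), -38777) = Add(Rational(3, 2), -38777) = Rational(-77551, 2)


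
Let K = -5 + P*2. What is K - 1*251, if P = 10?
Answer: -236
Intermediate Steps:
K = 15 (K = -5 + 10*2 = -5 + 20 = 15)
K - 1*251 = 15 - 1*251 = 15 - 251 = -236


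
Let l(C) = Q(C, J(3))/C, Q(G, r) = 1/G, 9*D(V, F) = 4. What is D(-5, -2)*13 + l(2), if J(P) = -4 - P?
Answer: 217/36 ≈ 6.0278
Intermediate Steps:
D(V, F) = 4/9 (D(V, F) = (⅑)*4 = 4/9)
l(C) = C⁻² (l(C) = 1/(C*C) = C⁻²)
D(-5, -2)*13 + l(2) = (4/9)*13 + 2⁻² = 52/9 + ¼ = 217/36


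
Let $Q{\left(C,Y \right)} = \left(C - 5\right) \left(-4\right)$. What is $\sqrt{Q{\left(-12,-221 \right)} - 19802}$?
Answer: $i \sqrt{19734} \approx 140.48 i$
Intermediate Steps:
$Q{\left(C,Y \right)} = 20 - 4 C$ ($Q{\left(C,Y \right)} = \left(-5 + C\right) \left(-4\right) = 20 - 4 C$)
$\sqrt{Q{\left(-12,-221 \right)} - 19802} = \sqrt{\left(20 - -48\right) - 19802} = \sqrt{\left(20 + 48\right) - 19802} = \sqrt{68 - 19802} = \sqrt{-19734} = i \sqrt{19734}$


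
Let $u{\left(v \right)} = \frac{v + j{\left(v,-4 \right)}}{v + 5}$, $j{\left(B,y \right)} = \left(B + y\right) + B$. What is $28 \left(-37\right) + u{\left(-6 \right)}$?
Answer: $-1014$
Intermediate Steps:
$j{\left(B,y \right)} = y + 2 B$
$u{\left(v \right)} = \frac{-4 + 3 v}{5 + v}$ ($u{\left(v \right)} = \frac{v + \left(-4 + 2 v\right)}{v + 5} = \frac{-4 + 3 v}{5 + v}$)
$28 \left(-37\right) + u{\left(-6 \right)} = 28 \left(-37\right) + \frac{-4 + 3 \left(-6\right)}{5 - 6} = -1036 + \frac{-4 - 18}{-1} = -1036 - -22 = -1036 + 22 = -1014$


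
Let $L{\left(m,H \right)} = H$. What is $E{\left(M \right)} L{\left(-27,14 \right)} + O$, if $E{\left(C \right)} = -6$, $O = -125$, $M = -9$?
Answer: $-209$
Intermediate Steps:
$E{\left(M \right)} L{\left(-27,14 \right)} + O = \left(-6\right) 14 - 125 = -84 - 125 = -209$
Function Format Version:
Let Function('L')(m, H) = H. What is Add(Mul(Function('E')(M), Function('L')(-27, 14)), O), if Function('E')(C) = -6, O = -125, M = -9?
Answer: -209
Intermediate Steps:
Add(Mul(Function('E')(M), Function('L')(-27, 14)), O) = Add(Mul(-6, 14), -125) = Add(-84, -125) = -209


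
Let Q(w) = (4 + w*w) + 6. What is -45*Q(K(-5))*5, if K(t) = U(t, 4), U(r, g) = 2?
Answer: -3150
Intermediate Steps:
K(t) = 2
Q(w) = 10 + w**2 (Q(w) = (4 + w**2) + 6 = 10 + w**2)
-45*Q(K(-5))*5 = -45*(10 + 2**2)*5 = -45*(10 + 4)*5 = -45*14*5 = -630*5 = -3150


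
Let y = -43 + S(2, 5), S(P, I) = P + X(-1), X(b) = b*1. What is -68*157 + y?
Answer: -10718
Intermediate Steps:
X(b) = b
S(P, I) = -1 + P (S(P, I) = P - 1 = -1 + P)
y = -42 (y = -43 + (-1 + 2) = -43 + 1 = -42)
-68*157 + y = -68*157 - 42 = -10676 - 42 = -10718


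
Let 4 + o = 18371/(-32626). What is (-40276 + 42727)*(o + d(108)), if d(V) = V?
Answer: 8271470583/32626 ≈ 2.5352e+5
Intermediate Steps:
o = -148875/32626 (o = -4 + 18371/(-32626) = -4 + 18371*(-1/32626) = -4 - 18371/32626 = -148875/32626 ≈ -4.5631)
(-40276 + 42727)*(o + d(108)) = (-40276 + 42727)*(-148875/32626 + 108) = 2451*(3374733/32626) = 8271470583/32626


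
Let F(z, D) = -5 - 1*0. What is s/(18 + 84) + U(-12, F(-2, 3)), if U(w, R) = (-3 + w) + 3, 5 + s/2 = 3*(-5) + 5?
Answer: -209/17 ≈ -12.294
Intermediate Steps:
F(z, D) = -5 (F(z, D) = -5 + 0 = -5)
s = -30 (s = -10 + 2*(3*(-5) + 5) = -10 + 2*(-15 + 5) = -10 + 2*(-10) = -10 - 20 = -30)
U(w, R) = w
s/(18 + 84) + U(-12, F(-2, 3)) = -30/(18 + 84) - 12 = -30/102 - 12 = (1/102)*(-30) - 12 = -5/17 - 12 = -209/17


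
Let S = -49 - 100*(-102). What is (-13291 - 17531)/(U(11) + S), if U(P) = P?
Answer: -15411/5081 ≈ -3.0331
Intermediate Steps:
S = 10151 (S = -49 + 10200 = 10151)
(-13291 - 17531)/(U(11) + S) = (-13291 - 17531)/(11 + 10151) = -30822/10162 = -30822*1/10162 = -15411/5081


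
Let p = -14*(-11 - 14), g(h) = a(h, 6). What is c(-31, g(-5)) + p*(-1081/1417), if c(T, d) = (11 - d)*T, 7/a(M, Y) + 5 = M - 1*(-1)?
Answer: -8061412/12753 ≈ -632.12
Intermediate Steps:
a(M, Y) = 7/(-4 + M) (a(M, Y) = 7/(-5 + (M - 1*(-1))) = 7/(-5 + (M + 1)) = 7/(-5 + (1 + M)) = 7/(-4 + M))
g(h) = 7/(-4 + h)
p = 350 (p = -14*(-25) = 350)
c(T, d) = T*(11 - d)
c(-31, g(-5)) + p*(-1081/1417) = -31*(11 - 7/(-4 - 5)) + 350*(-1081/1417) = -31*(11 - 7/(-9)) + 350*(-1081*1/1417) = -31*(11 - 7*(-1)/9) + 350*(-1081/1417) = -31*(11 - 1*(-7/9)) - 378350/1417 = -31*(11 + 7/9) - 378350/1417 = -31*106/9 - 378350/1417 = -3286/9 - 378350/1417 = -8061412/12753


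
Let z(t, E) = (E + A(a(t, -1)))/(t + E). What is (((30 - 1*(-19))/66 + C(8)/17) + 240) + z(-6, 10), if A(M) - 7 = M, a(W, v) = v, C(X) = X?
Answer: 275129/1122 ≈ 245.21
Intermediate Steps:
A(M) = 7 + M
z(t, E) = (6 + E)/(E + t) (z(t, E) = (E + (7 - 1))/(t + E) = (E + 6)/(E + t) = (6 + E)/(E + t))
(((30 - 1*(-19))/66 + C(8)/17) + 240) + z(-6, 10) = (((30 - 1*(-19))/66 + 8/17) + 240) + (6 + 10)/(10 - 6) = (((30 + 19)*(1/66) + 8*(1/17)) + 240) + 16/4 = ((49*(1/66) + 8/17) + 240) + (1/4)*16 = ((49/66 + 8/17) + 240) + 4 = (1361/1122 + 240) + 4 = 270641/1122 + 4 = 275129/1122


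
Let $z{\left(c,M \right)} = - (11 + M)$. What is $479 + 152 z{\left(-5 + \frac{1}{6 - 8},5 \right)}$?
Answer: $-1953$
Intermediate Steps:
$z{\left(c,M \right)} = -11 - M$
$479 + 152 z{\left(-5 + \frac{1}{6 - 8},5 \right)} = 479 + 152 \left(-11 - 5\right) = 479 + 152 \left(-16\right) = 479 - 2432 = -1953$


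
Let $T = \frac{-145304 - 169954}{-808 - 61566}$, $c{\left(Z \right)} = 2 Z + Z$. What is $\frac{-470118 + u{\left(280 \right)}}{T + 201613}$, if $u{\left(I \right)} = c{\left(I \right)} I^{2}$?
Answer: $\frac{1019594750967}{3143931130} \approx 324.31$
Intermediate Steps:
$c{\left(Z \right)} = 3 Z$
$u{\left(I \right)} = 3 I^{3}$ ($u{\left(I \right)} = 3 I I^{2} = 3 I^{3}$)
$T = \frac{157629}{31187}$ ($T = - \frac{315258}{-62374} = \left(-315258\right) \left(- \frac{1}{62374}\right) = \frac{157629}{31187} \approx 5.0543$)
$\frac{-470118 + u{\left(280 \right)}}{T + 201613} = \frac{-470118 + 3 \cdot 280^{3}}{\frac{157629}{31187} + 201613} = \frac{-470118 + 3 \cdot 21952000}{\frac{6287862260}{31187}} = \left(-470118 + 65856000\right) \frac{31187}{6287862260} = 65385882 \cdot \frac{31187}{6287862260} = \frac{1019594750967}{3143931130}$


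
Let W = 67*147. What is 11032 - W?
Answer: 1183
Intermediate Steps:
W = 9849
11032 - W = 11032 - 1*9849 = 11032 - 9849 = 1183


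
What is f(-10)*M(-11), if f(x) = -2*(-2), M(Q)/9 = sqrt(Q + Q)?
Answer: 36*I*sqrt(22) ≈ 168.85*I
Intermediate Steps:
M(Q) = 9*sqrt(2)*sqrt(Q) (M(Q) = 9*sqrt(Q + Q) = 9*sqrt(2*Q) = 9*(sqrt(2)*sqrt(Q)) = 9*sqrt(2)*sqrt(Q))
f(x) = 4
f(-10)*M(-11) = 4*(9*sqrt(2)*sqrt(-11)) = 4*(9*sqrt(2)*(I*sqrt(11))) = 4*(9*I*sqrt(22)) = 36*I*sqrt(22)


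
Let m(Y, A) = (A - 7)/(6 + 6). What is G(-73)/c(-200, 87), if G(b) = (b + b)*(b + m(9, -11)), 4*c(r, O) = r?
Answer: -10877/50 ≈ -217.54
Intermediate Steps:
m(Y, A) = -7/12 + A/12 (m(Y, A) = (-7 + A)/12 = (-7 + A)*(1/12) = -7/12 + A/12)
c(r, O) = r/4
G(b) = 2*b*(-3/2 + b) (G(b) = (b + b)*(b + (-7/12 + (1/12)*(-11))) = (2*b)*(b + (-7/12 - 11/12)) = (2*b)*(b - 3/2) = (2*b)*(-3/2 + b) = 2*b*(-3/2 + b))
G(-73)/c(-200, 87) = (-73*(-3 + 2*(-73)))/(((¼)*(-200))) = -73*(-3 - 146)/(-50) = -73*(-149)*(-1/50) = 10877*(-1/50) = -10877/50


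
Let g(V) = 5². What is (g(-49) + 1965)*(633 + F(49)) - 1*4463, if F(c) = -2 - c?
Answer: 1153717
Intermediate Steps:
g(V) = 25
(g(-49) + 1965)*(633 + F(49)) - 1*4463 = (25 + 1965)*(633 + (-2 - 1*49)) - 1*4463 = 1990*(633 + (-2 - 49)) - 4463 = 1990*(633 - 51) - 4463 = 1990*582 - 4463 = 1158180 - 4463 = 1153717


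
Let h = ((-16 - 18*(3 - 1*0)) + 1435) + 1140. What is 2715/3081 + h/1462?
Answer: 3895745/1501474 ≈ 2.5946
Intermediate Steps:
h = 2505 (h = ((-16 - 18*(3 + 0)) + 1435) + 1140 = ((-16 - 18*3) + 1435) + 1140 = ((-16 - 54) + 1435) + 1140 = (-70 + 1435) + 1140 = 1365 + 1140 = 2505)
2715/3081 + h/1462 = 2715/3081 + 2505/1462 = 2715*(1/3081) + 2505*(1/1462) = 905/1027 + 2505/1462 = 3895745/1501474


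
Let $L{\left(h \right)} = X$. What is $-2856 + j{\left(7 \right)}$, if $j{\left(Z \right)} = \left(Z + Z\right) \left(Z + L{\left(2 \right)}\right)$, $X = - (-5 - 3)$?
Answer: $-2646$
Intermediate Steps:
$X = 8$ ($X = \left(-1\right) \left(-8\right) = 8$)
$L{\left(h \right)} = 8$
$j{\left(Z \right)} = 2 Z \left(8 + Z\right)$ ($j{\left(Z \right)} = \left(Z + Z\right) \left(Z + 8\right) = 2 Z \left(8 + Z\right)$)
$-2856 + j{\left(7 \right)} = -2856 + 2 \cdot 7 \left(8 + 7\right) = -2856 + 2 \cdot 7 \cdot 15 = -2856 + 210 = -2646$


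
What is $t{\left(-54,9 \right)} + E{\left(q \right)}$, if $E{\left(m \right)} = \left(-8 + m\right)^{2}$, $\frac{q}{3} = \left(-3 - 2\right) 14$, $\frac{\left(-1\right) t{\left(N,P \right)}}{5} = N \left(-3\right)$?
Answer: $46714$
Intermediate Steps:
$t{\left(N,P \right)} = 15 N$ ($t{\left(N,P \right)} = - 5 N \left(-3\right) = - 5 \left(- 3 N\right) = 15 N$)
$q = -210$ ($q = 3 \left(-3 - 2\right) 14 = 3 \left(\left(-5\right) 14\right) = 3 \left(-70\right) = -210$)
$t{\left(-54,9 \right)} + E{\left(q \right)} = 15 \left(-54\right) + \left(-8 - 210\right)^{2} = -810 + \left(-218\right)^{2} = -810 + 47524 = 46714$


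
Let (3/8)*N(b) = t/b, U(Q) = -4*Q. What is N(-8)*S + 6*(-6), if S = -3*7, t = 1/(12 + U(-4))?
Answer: -143/4 ≈ -35.750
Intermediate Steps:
t = 1/28 (t = 1/(12 - 4*(-4)) = 1/(12 + 16) = 1/28 ≈ 0.035714)
S = -21
N(b) = 2/(21*b) (N(b) = 8*(1/(28*b))/3 = 2/(21*b))
N(-8)*S + 6*(-6) = ((2/21)/(-8))*(-21) + 6*(-6) = ((2/21)*(-⅛))*(-21) - 36 = -1/84*(-21) - 36 = ¼ - 36 = -143/4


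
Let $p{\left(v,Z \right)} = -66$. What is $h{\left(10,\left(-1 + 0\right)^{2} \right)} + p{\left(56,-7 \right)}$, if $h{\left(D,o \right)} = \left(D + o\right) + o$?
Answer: $-54$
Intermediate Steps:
$h{\left(D,o \right)} = D + 2 o$
$h{\left(10,\left(-1 + 0\right)^{2} \right)} + p{\left(56,-7 \right)} = \left(10 + 2 \left(-1 + 0\right)^{2}\right) - 66 = \left(10 + 2 \left(-1\right)^{2}\right) - 66 = \left(10 + 2 \cdot 1\right) - 66 = \left(10 + 2\right) - 66 = 12 - 66 = -54$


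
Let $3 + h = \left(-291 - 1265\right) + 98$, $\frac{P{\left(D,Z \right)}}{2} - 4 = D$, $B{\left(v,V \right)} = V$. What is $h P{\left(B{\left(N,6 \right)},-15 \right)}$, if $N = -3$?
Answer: $-29220$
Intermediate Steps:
$P{\left(D,Z \right)} = 8 + 2 D$
$h = -1461$ ($h = -3 + \left(\left(-291 - 1265\right) + 98\right) = -3 + \left(-1556 + 98\right) = -3 - 1458 = -1461$)
$h P{\left(B{\left(N,6 \right)},-15 \right)} = - 1461 \left(8 + 2 \cdot 6\right) = - 1461 \left(8 + 12\right) = \left(-1461\right) 20 = -29220$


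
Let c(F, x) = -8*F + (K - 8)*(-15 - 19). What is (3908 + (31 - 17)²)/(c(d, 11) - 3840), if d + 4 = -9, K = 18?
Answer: -1026/1019 ≈ -1.0069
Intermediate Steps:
d = -13 (d = -4 - 9 = -13)
c(F, x) = -340 - 8*F (c(F, x) = -8*F + (18 - 8)*(-15 - 19) = -8*F + 10*(-34) = -8*F - 340 = -340 - 8*F)
(3908 + (31 - 17)²)/(c(d, 11) - 3840) = (3908 + (31 - 17)²)/((-340 - 8*(-13)) - 3840) = (3908 + 14²)/((-340 + 104) - 3840) = (3908 + 196)/(-236 - 3840) = 4104/(-4076) = 4104*(-1/4076) = -1026/1019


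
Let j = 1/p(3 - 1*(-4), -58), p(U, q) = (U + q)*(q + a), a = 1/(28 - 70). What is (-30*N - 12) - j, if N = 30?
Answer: -37783262/41429 ≈ -912.00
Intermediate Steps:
a = -1/42 (a = 1/(-42) = -1/42 ≈ -0.023810)
p(U, q) = (-1/42 + q)*(U + q) (p(U, q) = (U + q)*(q - 1/42) = (U + q)*(-1/42 + q) = (-1/42 + q)*(U + q))
j = 14/41429 (j = 1/((-58)**2 - (3 - 1*(-4))/42 - 1/42*(-58) + (3 - 1*(-4))*(-58)) = 1/(3364 - (3 + 4)/42 + 29/21 + (3 + 4)*(-58)) = 1/(3364 - 1/42*7 + 29/21 + 7*(-58)) = 1/(3364 - 1/6 + 29/21 - 406) = 1/(41429/14) = 14/41429 ≈ 0.00033793)
(-30*N - 12) - j = (-30*30 - 12) - 1*14/41429 = (-900 - 12) - 14/41429 = -912 - 14/41429 = -37783262/41429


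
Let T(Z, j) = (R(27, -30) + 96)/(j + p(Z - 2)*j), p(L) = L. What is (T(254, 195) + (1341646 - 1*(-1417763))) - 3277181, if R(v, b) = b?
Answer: -774069138/1495 ≈ -5.1777e+5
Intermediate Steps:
T(Z, j) = 66/(j + j*(-2 + Z)) (T(Z, j) = (-30 + 96)/(j + (Z - 2)*j) = 66/(j + (-2 + Z)*j) = 66/(j + j*(-2 + Z)))
(T(254, 195) + (1341646 - 1*(-1417763))) - 3277181 = (66/(195*(-1 + 254)) + (1341646 - 1*(-1417763))) - 3277181 = (66*(1/195)/253 + (1341646 + 1417763)) - 3277181 = (66*(1/195)*(1/253) + 2759409) - 3277181 = (2/1495 + 2759409) - 3277181 = 4125316457/1495 - 3277181 = -774069138/1495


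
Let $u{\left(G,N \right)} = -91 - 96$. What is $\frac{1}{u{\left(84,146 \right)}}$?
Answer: $- \frac{1}{187} \approx -0.0053476$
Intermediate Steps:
$u{\left(G,N \right)} = -187$
$\frac{1}{u{\left(84,146 \right)}} = \frac{1}{-187} = - \frac{1}{187}$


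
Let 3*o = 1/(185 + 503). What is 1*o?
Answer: 1/2064 ≈ 0.00048450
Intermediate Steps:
o = 1/2064 (o = 1/(3*(185 + 503)) = (1/3)/688 = (1/3)*(1/688) = 1/2064 ≈ 0.00048450)
1*o = 1*(1/2064) = 1/2064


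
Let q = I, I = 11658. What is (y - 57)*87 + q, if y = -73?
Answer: 348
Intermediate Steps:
q = 11658
(y - 57)*87 + q = (-73 - 57)*87 + 11658 = -130*87 + 11658 = -11310 + 11658 = 348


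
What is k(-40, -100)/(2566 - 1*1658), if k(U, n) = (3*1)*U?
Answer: -30/227 ≈ -0.13216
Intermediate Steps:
k(U, n) = 3*U
k(-40, -100)/(2566 - 1*1658) = (3*(-40))/(2566 - 1*1658) = -120/(2566 - 1658) = -120/908 = -120*1/908 = -30/227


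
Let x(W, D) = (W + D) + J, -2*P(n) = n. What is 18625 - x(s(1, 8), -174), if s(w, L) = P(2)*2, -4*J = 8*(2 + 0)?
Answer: 18805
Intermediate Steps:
P(n) = -n/2
J = -4 (J = -2*(2 + 0) = -2*2 = -1/4*16 = -4)
s(w, L) = -2 (s(w, L) = -1/2*2*2 = -1*2 = -2)
x(W, D) = -4 + D + W (x(W, D) = (W + D) - 4 = (D + W) - 4 = -4 + D + W)
18625 - x(s(1, 8), -174) = 18625 - (-4 - 174 - 2) = 18625 - 1*(-180) = 18625 + 180 = 18805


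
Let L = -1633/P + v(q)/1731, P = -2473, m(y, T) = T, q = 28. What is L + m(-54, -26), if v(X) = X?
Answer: -108403871/4280763 ≈ -25.323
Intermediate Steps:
L = 2895967/4280763 (L = -1633/(-2473) + 28/1731 = -1633*(-1/2473) + 28*(1/1731) = 1633/2473 + 28/1731 = 2895967/4280763 ≈ 0.67651)
L + m(-54, -26) = 2895967/4280763 - 26 = -108403871/4280763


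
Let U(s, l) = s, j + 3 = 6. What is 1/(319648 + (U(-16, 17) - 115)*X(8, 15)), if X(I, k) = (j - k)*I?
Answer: 1/332224 ≈ 3.0100e-6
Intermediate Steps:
j = 3 (j = -3 + 6 = 3)
X(I, k) = I*(3 - k) (X(I, k) = (3 - k)*I = I*(3 - k))
1/(319648 + (U(-16, 17) - 115)*X(8, 15)) = 1/(319648 + (-16 - 115)*(8*(3 - 1*15))) = 1/(319648 - 1048*(3 - 15)) = 1/(319648 - 1048*(-12)) = 1/(319648 - 131*(-96)) = 1/(319648 + 12576) = 1/332224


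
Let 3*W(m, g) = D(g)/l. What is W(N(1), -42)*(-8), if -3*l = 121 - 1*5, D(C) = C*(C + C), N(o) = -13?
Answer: 7056/29 ≈ 243.31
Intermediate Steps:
D(C) = 2*C² (D(C) = C*(2*C) = 2*C²)
l = -116/3 (l = -(121 - 1*5)/3 = -(121 - 5)/3 = -⅓*116 = -116/3 ≈ -38.667)
W(m, g) = -g²/58 (W(m, g) = ((2*g²)/(-116/3))/3 = ((2*g²)*(-3/116))/3 = (-3*g²/58)/3 = -g²/58)
W(N(1), -42)*(-8) = -1/58*(-42)²*(-8) = -1/58*1764*(-8) = -882/29*(-8) = 7056/29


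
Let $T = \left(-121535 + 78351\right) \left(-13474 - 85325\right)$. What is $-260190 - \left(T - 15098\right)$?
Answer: $-4266781108$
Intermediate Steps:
$T = 4266536016$ ($T = \left(-43184\right) \left(-98799\right) = 4266536016$)
$-260190 - \left(T - 15098\right) = -260190 - \left(4266536016 - 15098\right) = -260190 - 4266520918 = -4266781108$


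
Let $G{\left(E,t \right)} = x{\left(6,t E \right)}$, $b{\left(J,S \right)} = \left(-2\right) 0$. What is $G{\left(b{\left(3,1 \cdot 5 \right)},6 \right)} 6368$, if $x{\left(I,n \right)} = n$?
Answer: $0$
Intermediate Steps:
$b{\left(J,S \right)} = 0$
$G{\left(E,t \right)} = E t$ ($G{\left(E,t \right)} = t E = E t$)
$G{\left(b{\left(3,1 \cdot 5 \right)},6 \right)} 6368 = 0 \cdot 6 \cdot 6368 = 0 \cdot 6368 = 0$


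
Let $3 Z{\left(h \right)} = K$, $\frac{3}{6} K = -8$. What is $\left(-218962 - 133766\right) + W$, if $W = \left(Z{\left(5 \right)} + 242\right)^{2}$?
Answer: $- \frac{2670452}{9} \approx -2.9672 \cdot 10^{5}$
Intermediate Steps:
$K = -16$ ($K = 2 \left(-8\right) = -16$)
$Z{\left(h \right)} = - \frac{16}{3}$ ($Z{\left(h \right)} = \frac{1}{3} \left(-16\right) = - \frac{16}{3}$)
$W = \frac{504100}{9}$ ($W = \left(- \frac{16}{3} + 242\right)^{2} = \left(\frac{710}{3}\right)^{2} = \frac{504100}{9} \approx 56011.0$)
$\left(-218962 - 133766\right) + W = \left(-218962 - 133766\right) + \frac{504100}{9} = -352728 + \frac{504100}{9} = - \frac{2670452}{9}$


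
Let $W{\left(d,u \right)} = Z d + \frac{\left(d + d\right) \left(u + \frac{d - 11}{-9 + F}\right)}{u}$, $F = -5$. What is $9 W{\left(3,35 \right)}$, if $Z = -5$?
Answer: $- \frac{19629}{245} \approx -80.118$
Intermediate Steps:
$W{\left(d,u \right)} = - 5 d + \frac{2 d \left(\frac{11}{14} + u - \frac{d}{14}\right)}{u}$ ($W{\left(d,u \right)} = - 5 d + \frac{\left(d + d\right) \left(u + \frac{d - 11}{-9 - 5}\right)}{u} = - 5 d + \frac{2 d \left(u + \frac{-11 + d}{-14}\right)}{u} = - 5 d + \frac{2 d \left(u + \left(-11 + d\right) \left(- \frac{1}{14}\right)\right)}{u} = - 5 d + \frac{2 d \left(u - \left(- \frac{11}{14} + \frac{d}{14}\right)\right)}{u} = - 5 d + \frac{2 d \left(\frac{11}{14} + u - \frac{d}{14}\right)}{u}$)
$9 W{\left(3,35 \right)} = 9 \cdot \frac{1}{7} \cdot 3 \cdot \frac{1}{35} \left(11 - 3 - 735\right) = 9 \cdot \frac{1}{7} \cdot 3 \cdot \frac{1}{35} \left(-727\right) = 9 \left(- \frac{2181}{245}\right) = - \frac{19629}{245}$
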